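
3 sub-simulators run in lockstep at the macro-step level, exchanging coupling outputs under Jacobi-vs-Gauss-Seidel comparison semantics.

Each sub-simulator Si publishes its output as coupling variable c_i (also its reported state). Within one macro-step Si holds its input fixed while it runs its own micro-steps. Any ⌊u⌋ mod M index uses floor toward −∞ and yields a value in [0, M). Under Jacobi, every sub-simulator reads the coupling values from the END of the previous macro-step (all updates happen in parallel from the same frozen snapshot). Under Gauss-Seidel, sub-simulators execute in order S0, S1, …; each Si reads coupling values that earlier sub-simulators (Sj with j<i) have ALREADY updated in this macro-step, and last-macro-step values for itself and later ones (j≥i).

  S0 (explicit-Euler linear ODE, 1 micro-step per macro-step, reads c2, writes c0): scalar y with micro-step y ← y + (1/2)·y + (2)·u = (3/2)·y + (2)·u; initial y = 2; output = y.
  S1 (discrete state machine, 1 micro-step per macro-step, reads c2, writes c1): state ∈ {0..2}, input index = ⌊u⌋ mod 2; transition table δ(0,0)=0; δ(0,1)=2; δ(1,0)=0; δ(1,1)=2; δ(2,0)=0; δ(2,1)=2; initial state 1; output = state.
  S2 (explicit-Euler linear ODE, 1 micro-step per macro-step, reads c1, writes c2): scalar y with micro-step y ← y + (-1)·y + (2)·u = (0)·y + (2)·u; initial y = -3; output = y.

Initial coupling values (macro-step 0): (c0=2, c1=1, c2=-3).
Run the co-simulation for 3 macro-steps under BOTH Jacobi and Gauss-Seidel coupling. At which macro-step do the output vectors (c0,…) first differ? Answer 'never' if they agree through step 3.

first divergence at macro-step: 1

[Jacobi] macro 1: S0 reads c2=-3 → after 1×micro: -3; S1 reads c2=-3 → after 1×micro: 2; S2 reads c1=1 → after 1×micro: 2 ⇒ (c0=-3, c1=2, c2=2)
[Jacobi] macro 2: S0 reads c2=2 → after 1×micro: -1/2; S1 reads c2=2 → after 1×micro: 0; S2 reads c1=2 → after 1×micro: 4 ⇒ (c0=-1/2, c1=0, c2=4)
[Jacobi] macro 3: S0 reads c2=4 → after 1×micro: 29/4; S1 reads c2=4 → after 1×micro: 0; S2 reads c1=0 → after 1×micro: 0 ⇒ (c0=29/4, c1=0, c2=0)
[Gauss-Seidel] macro 1: S0 reads c2=-3 → after 1×micro: -3; S1 reads c2=-3 → after 1×micro: 2; S2 reads c1=2 → after 1×micro: 4 ⇒ (c0=-3, c1=2, c2=4)
[Gauss-Seidel] macro 2: S0 reads c2=4 → after 1×micro: 7/2; S1 reads c2=4 → after 1×micro: 0; S2 reads c1=0 → after 1×micro: 0 ⇒ (c0=7/2, c1=0, c2=0)
[Gauss-Seidel] macro 3: S0 reads c2=0 → after 1×micro: 21/4; S1 reads c2=0 → after 1×micro: 0; S2 reads c1=0 → after 1×micro: 0 ⇒ (c0=21/4, c1=0, c2=0)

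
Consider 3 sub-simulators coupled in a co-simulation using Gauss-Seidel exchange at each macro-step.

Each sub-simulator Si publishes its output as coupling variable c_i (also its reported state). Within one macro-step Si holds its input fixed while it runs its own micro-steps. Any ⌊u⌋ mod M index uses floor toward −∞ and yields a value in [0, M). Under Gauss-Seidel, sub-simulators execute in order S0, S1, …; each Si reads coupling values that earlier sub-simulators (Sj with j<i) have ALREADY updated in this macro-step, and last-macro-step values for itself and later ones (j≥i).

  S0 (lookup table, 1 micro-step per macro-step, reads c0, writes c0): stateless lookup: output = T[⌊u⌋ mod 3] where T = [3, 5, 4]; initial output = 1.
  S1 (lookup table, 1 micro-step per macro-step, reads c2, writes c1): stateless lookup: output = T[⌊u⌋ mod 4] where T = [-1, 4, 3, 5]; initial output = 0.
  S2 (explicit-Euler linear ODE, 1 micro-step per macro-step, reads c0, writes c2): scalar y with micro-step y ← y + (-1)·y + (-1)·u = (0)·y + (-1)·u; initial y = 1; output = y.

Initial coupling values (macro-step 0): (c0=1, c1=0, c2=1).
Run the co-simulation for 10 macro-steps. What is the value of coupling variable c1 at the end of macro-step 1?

macro 1: S0 reads c0=1 → after 1×micro: 5; S1 reads c2=1 → after 1×micro: 4; S2 reads c0=5 → after 1×micro: -5 ⇒ (c0=5, c1=4, c2=-5)
macro 2: S0 reads c0=5 → after 1×micro: 4; S1 reads c2=-5 → after 1×micro: 5; S2 reads c0=4 → after 1×micro: -4 ⇒ (c0=4, c1=5, c2=-4)
macro 3: S0 reads c0=4 → after 1×micro: 5; S1 reads c2=-4 → after 1×micro: -1; S2 reads c0=5 → after 1×micro: -5 ⇒ (c0=5, c1=-1, c2=-5)
macro 4: S0 reads c0=5 → after 1×micro: 4; S1 reads c2=-5 → after 1×micro: 5; S2 reads c0=4 → after 1×micro: -4 ⇒ (c0=4, c1=5, c2=-4)
macro 5: S0 reads c0=4 → after 1×micro: 5; S1 reads c2=-4 → after 1×micro: -1; S2 reads c0=5 → after 1×micro: -5 ⇒ (c0=5, c1=-1, c2=-5)
macro 6: S0 reads c0=5 → after 1×micro: 4; S1 reads c2=-5 → after 1×micro: 5; S2 reads c0=4 → after 1×micro: -4 ⇒ (c0=4, c1=5, c2=-4)
macro 7: S0 reads c0=4 → after 1×micro: 5; S1 reads c2=-4 → after 1×micro: -1; S2 reads c0=5 → after 1×micro: -5 ⇒ (c0=5, c1=-1, c2=-5)
macro 8: S0 reads c0=5 → after 1×micro: 4; S1 reads c2=-5 → after 1×micro: 5; S2 reads c0=4 → after 1×micro: -4 ⇒ (c0=4, c1=5, c2=-4)
macro 9: S0 reads c0=4 → after 1×micro: 5; S1 reads c2=-4 → after 1×micro: -1; S2 reads c0=5 → after 1×micro: -5 ⇒ (c0=5, c1=-1, c2=-5)
macro 10: S0 reads c0=5 → after 1×micro: 4; S1 reads c2=-5 → after 1×micro: 5; S2 reads c0=4 → after 1×micro: -4 ⇒ (c0=4, c1=5, c2=-4)

c1 at macro-step 1 = 4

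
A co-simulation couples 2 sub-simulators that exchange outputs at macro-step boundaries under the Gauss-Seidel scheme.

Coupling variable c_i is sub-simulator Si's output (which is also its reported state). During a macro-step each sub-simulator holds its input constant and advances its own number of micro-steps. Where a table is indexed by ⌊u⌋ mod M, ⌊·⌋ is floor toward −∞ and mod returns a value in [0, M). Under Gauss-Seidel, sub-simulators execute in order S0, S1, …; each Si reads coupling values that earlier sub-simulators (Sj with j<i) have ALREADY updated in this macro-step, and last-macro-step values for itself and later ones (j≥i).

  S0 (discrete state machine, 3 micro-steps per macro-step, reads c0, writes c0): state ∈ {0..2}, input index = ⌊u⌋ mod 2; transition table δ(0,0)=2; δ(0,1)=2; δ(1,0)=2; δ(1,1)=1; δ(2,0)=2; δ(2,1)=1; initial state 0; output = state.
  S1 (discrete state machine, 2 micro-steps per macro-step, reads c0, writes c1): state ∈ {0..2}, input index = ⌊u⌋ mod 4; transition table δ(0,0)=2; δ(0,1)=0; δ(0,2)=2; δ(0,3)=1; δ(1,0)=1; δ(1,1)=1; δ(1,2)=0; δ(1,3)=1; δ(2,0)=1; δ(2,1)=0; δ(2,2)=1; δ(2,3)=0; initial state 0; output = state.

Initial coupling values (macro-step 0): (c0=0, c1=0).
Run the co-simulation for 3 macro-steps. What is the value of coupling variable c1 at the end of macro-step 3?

macro 1: S0 reads c0=0 → after 3×micro: 2; S1 reads c0=2 → after 2×micro: 1 ⇒ (c0=2, c1=1)
macro 2: S0 reads c0=2 → after 3×micro: 2; S1 reads c0=2 → after 2×micro: 2 ⇒ (c0=2, c1=2)
macro 3: S0 reads c0=2 → after 3×micro: 2; S1 reads c0=2 → after 2×micro: 0 ⇒ (c0=2, c1=0)

c1 at macro-step 3 = 0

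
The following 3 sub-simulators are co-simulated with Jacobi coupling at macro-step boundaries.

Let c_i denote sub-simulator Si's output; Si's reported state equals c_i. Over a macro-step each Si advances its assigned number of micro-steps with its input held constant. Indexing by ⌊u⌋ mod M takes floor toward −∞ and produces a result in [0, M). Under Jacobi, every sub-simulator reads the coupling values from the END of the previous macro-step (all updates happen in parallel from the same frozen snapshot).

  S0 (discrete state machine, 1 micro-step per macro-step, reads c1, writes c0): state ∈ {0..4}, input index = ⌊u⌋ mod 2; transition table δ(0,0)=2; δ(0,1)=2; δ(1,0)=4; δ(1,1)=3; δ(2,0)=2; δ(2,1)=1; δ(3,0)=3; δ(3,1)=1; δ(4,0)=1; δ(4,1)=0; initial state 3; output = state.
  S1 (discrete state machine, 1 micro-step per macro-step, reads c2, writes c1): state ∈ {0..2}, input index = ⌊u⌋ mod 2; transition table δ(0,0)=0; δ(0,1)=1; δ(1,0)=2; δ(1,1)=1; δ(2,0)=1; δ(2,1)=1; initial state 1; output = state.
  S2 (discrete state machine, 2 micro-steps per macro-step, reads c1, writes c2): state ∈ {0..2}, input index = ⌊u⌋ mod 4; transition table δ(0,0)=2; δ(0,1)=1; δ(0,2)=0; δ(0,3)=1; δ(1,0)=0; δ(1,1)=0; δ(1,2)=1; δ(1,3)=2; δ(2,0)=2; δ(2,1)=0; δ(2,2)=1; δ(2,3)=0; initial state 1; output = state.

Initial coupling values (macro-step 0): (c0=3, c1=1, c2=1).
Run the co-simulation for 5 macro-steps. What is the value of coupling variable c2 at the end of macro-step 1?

macro 1: S0 reads c1=1 → after 1×micro: 1; S1 reads c2=1 → after 1×micro: 1; S2 reads c1=1 → after 2×micro: 1 ⇒ (c0=1, c1=1, c2=1)
macro 2: S0 reads c1=1 → after 1×micro: 3; S1 reads c2=1 → after 1×micro: 1; S2 reads c1=1 → after 2×micro: 1 ⇒ (c0=3, c1=1, c2=1)
macro 3: S0 reads c1=1 → after 1×micro: 1; S1 reads c2=1 → after 1×micro: 1; S2 reads c1=1 → after 2×micro: 1 ⇒ (c0=1, c1=1, c2=1)
macro 4: S0 reads c1=1 → after 1×micro: 3; S1 reads c2=1 → after 1×micro: 1; S2 reads c1=1 → after 2×micro: 1 ⇒ (c0=3, c1=1, c2=1)
macro 5: S0 reads c1=1 → after 1×micro: 1; S1 reads c2=1 → after 1×micro: 1; S2 reads c1=1 → after 2×micro: 1 ⇒ (c0=1, c1=1, c2=1)

c2 at macro-step 1 = 1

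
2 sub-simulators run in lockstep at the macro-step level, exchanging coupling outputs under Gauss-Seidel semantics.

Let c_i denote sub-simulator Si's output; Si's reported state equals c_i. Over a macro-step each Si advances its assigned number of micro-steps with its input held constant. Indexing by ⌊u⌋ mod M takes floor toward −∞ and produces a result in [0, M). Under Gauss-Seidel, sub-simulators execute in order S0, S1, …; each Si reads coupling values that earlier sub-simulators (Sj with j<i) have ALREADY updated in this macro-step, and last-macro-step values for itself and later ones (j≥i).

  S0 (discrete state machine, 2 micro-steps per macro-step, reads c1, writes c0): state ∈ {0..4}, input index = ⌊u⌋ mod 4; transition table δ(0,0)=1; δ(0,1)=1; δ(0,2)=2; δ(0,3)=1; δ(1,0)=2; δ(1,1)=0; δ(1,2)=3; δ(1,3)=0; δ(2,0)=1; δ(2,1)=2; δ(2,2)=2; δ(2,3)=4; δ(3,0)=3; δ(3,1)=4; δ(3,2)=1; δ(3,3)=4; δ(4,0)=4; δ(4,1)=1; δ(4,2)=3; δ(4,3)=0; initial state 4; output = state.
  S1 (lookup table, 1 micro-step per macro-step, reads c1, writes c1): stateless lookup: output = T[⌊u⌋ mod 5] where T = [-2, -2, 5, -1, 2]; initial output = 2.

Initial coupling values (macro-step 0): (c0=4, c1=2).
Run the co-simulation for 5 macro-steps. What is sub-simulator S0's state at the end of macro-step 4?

macro 1: S0 reads c1=2 → after 2×micro: 1; S1 reads c1=2 → after 1×micro: 5 ⇒ (c0=1, c1=5)
macro 2: S0 reads c1=5 → after 2×micro: 1; S1 reads c1=5 → after 1×micro: -2 ⇒ (c0=1, c1=-2)
macro 3: S0 reads c1=-2 → after 2×micro: 1; S1 reads c1=-2 → after 1×micro: -1 ⇒ (c0=1, c1=-1)
macro 4: S0 reads c1=-1 → after 2×micro: 1; S1 reads c1=-1 → after 1×micro: 2 ⇒ (c0=1, c1=2)
macro 5: S0 reads c1=2 → after 2×micro: 1; S1 reads c1=2 → after 1×micro: 5 ⇒ (c0=1, c1=5)

S0 state at macro-step 4 = 1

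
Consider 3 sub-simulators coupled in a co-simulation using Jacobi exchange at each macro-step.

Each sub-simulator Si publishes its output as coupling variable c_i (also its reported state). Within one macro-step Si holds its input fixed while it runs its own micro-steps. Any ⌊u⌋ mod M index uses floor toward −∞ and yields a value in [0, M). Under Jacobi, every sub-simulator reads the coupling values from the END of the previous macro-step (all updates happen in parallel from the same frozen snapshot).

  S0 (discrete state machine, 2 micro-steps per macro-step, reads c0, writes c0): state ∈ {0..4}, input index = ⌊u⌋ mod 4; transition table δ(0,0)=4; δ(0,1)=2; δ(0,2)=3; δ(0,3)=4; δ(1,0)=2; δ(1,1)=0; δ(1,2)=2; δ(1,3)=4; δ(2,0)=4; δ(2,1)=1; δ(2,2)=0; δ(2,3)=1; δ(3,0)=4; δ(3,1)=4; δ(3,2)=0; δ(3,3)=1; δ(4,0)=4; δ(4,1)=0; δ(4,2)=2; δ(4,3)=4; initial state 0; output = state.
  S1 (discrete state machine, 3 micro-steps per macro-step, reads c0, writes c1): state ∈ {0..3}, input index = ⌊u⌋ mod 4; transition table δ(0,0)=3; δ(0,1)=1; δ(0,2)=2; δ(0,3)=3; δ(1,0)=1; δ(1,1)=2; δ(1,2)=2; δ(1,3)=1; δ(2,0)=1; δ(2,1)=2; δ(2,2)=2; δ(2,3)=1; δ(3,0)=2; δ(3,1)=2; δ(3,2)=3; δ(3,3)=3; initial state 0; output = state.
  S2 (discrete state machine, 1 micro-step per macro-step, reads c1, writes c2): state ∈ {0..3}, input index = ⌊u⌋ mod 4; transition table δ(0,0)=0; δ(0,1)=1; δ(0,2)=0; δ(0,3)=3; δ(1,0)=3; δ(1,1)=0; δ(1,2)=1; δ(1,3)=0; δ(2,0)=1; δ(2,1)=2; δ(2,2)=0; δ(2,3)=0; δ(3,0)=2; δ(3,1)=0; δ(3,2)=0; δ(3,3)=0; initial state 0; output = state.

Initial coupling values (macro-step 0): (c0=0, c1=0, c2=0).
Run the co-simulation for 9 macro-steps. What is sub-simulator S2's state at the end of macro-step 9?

S2 state at macro-step 9 = 0

macro 1: S0 reads c0=0 → after 2×micro: 4; S1 reads c0=0 → after 3×micro: 1; S2 reads c1=0 → after 1×micro: 0 ⇒ (c0=4, c1=1, c2=0)
macro 2: S0 reads c0=4 → after 2×micro: 4; S1 reads c0=4 → after 3×micro: 1; S2 reads c1=1 → after 1×micro: 1 ⇒ (c0=4, c1=1, c2=1)
macro 3: S0 reads c0=4 → after 2×micro: 4; S1 reads c0=4 → after 3×micro: 1; S2 reads c1=1 → after 1×micro: 0 ⇒ (c0=4, c1=1, c2=0)
macro 4: S0 reads c0=4 → after 2×micro: 4; S1 reads c0=4 → after 3×micro: 1; S2 reads c1=1 → after 1×micro: 1 ⇒ (c0=4, c1=1, c2=1)
macro 5: S0 reads c0=4 → after 2×micro: 4; S1 reads c0=4 → after 3×micro: 1; S2 reads c1=1 → after 1×micro: 0 ⇒ (c0=4, c1=1, c2=0)
macro 6: S0 reads c0=4 → after 2×micro: 4; S1 reads c0=4 → after 3×micro: 1; S2 reads c1=1 → after 1×micro: 1 ⇒ (c0=4, c1=1, c2=1)
macro 7: S0 reads c0=4 → after 2×micro: 4; S1 reads c0=4 → after 3×micro: 1; S2 reads c1=1 → after 1×micro: 0 ⇒ (c0=4, c1=1, c2=0)
macro 8: S0 reads c0=4 → after 2×micro: 4; S1 reads c0=4 → after 3×micro: 1; S2 reads c1=1 → after 1×micro: 1 ⇒ (c0=4, c1=1, c2=1)
macro 9: S0 reads c0=4 → after 2×micro: 4; S1 reads c0=4 → after 3×micro: 1; S2 reads c1=1 → after 1×micro: 0 ⇒ (c0=4, c1=1, c2=0)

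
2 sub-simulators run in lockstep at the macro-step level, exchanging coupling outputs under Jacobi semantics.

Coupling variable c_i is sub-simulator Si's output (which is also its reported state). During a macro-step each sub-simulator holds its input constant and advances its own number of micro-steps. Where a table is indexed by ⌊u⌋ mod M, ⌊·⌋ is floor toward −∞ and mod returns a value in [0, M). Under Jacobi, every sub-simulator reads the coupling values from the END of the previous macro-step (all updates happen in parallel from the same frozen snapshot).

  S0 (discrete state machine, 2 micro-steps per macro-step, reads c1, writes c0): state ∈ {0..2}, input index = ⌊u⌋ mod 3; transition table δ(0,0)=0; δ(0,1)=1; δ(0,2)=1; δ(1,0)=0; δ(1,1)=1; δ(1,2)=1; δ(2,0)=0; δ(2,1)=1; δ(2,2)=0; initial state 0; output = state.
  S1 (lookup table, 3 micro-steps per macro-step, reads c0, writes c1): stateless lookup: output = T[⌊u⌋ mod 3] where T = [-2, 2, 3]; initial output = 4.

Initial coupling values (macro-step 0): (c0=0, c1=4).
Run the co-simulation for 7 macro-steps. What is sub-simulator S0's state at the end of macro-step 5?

S0 state at macro-step 5 = 1

macro 1: S0 reads c1=4 → after 2×micro: 1; S1 reads c0=0 → after 3×micro: -2 ⇒ (c0=1, c1=-2)
macro 2: S0 reads c1=-2 → after 2×micro: 1; S1 reads c0=1 → after 3×micro: 2 ⇒ (c0=1, c1=2)
macro 3: S0 reads c1=2 → after 2×micro: 1; S1 reads c0=1 → after 3×micro: 2 ⇒ (c0=1, c1=2)
macro 4: S0 reads c1=2 → after 2×micro: 1; S1 reads c0=1 → after 3×micro: 2 ⇒ (c0=1, c1=2)
macro 5: S0 reads c1=2 → after 2×micro: 1; S1 reads c0=1 → after 3×micro: 2 ⇒ (c0=1, c1=2)
macro 6: S0 reads c1=2 → after 2×micro: 1; S1 reads c0=1 → after 3×micro: 2 ⇒ (c0=1, c1=2)
macro 7: S0 reads c1=2 → after 2×micro: 1; S1 reads c0=1 → after 3×micro: 2 ⇒ (c0=1, c1=2)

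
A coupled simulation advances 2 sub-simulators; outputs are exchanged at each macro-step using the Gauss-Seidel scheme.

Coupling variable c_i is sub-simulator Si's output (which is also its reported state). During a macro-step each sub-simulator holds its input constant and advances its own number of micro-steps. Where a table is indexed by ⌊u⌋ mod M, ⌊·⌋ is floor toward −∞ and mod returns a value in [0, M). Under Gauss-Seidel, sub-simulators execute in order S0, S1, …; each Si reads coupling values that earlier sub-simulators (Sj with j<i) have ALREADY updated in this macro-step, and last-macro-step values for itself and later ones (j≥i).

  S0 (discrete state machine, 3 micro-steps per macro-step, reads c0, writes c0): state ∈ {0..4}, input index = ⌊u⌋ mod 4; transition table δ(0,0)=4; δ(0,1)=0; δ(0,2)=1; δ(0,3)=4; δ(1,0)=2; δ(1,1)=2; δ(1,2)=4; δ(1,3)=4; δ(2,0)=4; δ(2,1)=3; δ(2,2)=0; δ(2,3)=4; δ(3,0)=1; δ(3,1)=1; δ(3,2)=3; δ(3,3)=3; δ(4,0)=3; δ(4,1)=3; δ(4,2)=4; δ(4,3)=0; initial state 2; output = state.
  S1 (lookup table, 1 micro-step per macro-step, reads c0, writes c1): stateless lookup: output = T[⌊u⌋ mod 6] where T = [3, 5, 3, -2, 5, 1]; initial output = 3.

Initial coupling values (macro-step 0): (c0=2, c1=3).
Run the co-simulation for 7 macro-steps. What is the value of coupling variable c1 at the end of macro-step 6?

c1 at macro-step 6 = 3

macro 1: S0 reads c0=2 → after 3×micro: 4; S1 reads c0=4 → after 1×micro: 5 ⇒ (c0=4, c1=5)
macro 2: S0 reads c0=4 → after 3×micro: 2; S1 reads c0=2 → after 1×micro: 3 ⇒ (c0=2, c1=3)
macro 3: S0 reads c0=2 → after 3×micro: 4; S1 reads c0=4 → after 1×micro: 5 ⇒ (c0=4, c1=5)
macro 4: S0 reads c0=4 → after 3×micro: 2; S1 reads c0=2 → after 1×micro: 3 ⇒ (c0=2, c1=3)
macro 5: S0 reads c0=2 → after 3×micro: 4; S1 reads c0=4 → after 1×micro: 5 ⇒ (c0=4, c1=5)
macro 6: S0 reads c0=4 → after 3×micro: 2; S1 reads c0=2 → after 1×micro: 3 ⇒ (c0=2, c1=3)
macro 7: S0 reads c0=2 → after 3×micro: 4; S1 reads c0=4 → after 1×micro: 5 ⇒ (c0=4, c1=5)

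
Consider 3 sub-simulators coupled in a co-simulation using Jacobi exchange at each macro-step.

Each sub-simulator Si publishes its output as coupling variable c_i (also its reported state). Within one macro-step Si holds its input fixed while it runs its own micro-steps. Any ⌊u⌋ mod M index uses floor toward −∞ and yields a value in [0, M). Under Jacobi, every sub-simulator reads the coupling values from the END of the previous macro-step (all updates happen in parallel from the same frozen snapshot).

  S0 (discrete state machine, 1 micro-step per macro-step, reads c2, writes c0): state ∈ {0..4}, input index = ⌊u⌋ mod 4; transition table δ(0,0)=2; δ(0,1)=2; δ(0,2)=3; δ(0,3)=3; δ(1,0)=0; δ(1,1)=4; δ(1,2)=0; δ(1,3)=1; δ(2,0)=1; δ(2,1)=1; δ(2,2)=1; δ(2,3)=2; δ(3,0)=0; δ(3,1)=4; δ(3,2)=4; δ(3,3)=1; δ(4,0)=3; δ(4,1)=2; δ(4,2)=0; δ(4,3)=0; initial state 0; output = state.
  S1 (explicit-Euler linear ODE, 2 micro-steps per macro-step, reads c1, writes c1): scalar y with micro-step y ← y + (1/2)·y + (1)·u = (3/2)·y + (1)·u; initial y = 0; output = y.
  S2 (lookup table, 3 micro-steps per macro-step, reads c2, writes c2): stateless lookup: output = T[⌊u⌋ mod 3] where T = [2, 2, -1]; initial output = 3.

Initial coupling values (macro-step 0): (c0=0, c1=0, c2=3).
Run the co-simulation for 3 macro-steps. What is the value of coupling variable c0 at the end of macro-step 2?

c0 at macro-step 2 = 4

macro 1: S0 reads c2=3 → after 1×micro: 3; S1 reads c1=0 → after 2×micro: 0; S2 reads c2=3 → after 3×micro: 2 ⇒ (c0=3, c1=0, c2=2)
macro 2: S0 reads c2=2 → after 1×micro: 4; S1 reads c1=0 → after 2×micro: 0; S2 reads c2=2 → after 3×micro: -1 ⇒ (c0=4, c1=0, c2=-1)
macro 3: S0 reads c2=-1 → after 1×micro: 0; S1 reads c1=0 → after 2×micro: 0; S2 reads c2=-1 → after 3×micro: -1 ⇒ (c0=0, c1=0, c2=-1)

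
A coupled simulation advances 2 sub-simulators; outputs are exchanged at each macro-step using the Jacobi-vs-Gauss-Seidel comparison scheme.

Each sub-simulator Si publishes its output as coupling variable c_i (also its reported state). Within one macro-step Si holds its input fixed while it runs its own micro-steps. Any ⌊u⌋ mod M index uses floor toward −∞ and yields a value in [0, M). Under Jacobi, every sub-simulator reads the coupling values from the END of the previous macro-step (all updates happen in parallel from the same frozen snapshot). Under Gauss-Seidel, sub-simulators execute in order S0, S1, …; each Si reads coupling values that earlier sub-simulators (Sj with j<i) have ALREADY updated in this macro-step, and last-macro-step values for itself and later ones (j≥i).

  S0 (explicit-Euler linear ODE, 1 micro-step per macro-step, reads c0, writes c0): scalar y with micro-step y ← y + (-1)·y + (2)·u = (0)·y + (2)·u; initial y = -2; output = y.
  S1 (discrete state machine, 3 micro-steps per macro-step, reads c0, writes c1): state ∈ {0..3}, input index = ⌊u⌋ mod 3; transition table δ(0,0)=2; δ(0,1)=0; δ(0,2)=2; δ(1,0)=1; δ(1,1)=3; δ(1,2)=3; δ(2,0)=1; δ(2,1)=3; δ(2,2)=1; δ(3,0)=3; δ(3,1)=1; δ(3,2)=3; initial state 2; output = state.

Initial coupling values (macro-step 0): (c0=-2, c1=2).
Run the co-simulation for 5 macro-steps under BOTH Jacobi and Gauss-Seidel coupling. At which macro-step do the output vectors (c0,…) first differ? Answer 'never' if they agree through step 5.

[Jacobi] macro 1: S0 reads c0=-2 → after 1×micro: -4; S1 reads c0=-2 → after 3×micro: 3 ⇒ (c0=-4, c1=3)
[Jacobi] macro 2: S0 reads c0=-4 → after 1×micro: -8; S1 reads c0=-4 → after 3×micro: 3 ⇒ (c0=-8, c1=3)
[Jacobi] macro 3: S0 reads c0=-8 → after 1×micro: -16; S1 reads c0=-8 → after 3×micro: 1 ⇒ (c0=-16, c1=1)
[Jacobi] macro 4: S0 reads c0=-16 → after 1×micro: -32; S1 reads c0=-16 → after 3×micro: 3 ⇒ (c0=-32, c1=3)
[Jacobi] macro 5: S0 reads c0=-32 → after 1×micro: -64; S1 reads c0=-32 → after 3×micro: 1 ⇒ (c0=-64, c1=1)
[Gauss-Seidel] macro 1: S0 reads c0=-2 → after 1×micro: -4; S1 reads c0=-4 → after 3×micro: 3 ⇒ (c0=-4, c1=3)
[Gauss-Seidel] macro 2: S0 reads c0=-4 → after 1×micro: -8; S1 reads c0=-8 → after 3×micro: 1 ⇒ (c0=-8, c1=1)
[Gauss-Seidel] macro 3: S0 reads c0=-8 → after 1×micro: -16; S1 reads c0=-16 → after 3×micro: 3 ⇒ (c0=-16, c1=3)
[Gauss-Seidel] macro 4: S0 reads c0=-16 → after 1×micro: -32; S1 reads c0=-32 → after 3×micro: 1 ⇒ (c0=-32, c1=1)
[Gauss-Seidel] macro 5: S0 reads c0=-32 → after 1×micro: -64; S1 reads c0=-64 → after 3×micro: 3 ⇒ (c0=-64, c1=3)

first divergence at macro-step: 2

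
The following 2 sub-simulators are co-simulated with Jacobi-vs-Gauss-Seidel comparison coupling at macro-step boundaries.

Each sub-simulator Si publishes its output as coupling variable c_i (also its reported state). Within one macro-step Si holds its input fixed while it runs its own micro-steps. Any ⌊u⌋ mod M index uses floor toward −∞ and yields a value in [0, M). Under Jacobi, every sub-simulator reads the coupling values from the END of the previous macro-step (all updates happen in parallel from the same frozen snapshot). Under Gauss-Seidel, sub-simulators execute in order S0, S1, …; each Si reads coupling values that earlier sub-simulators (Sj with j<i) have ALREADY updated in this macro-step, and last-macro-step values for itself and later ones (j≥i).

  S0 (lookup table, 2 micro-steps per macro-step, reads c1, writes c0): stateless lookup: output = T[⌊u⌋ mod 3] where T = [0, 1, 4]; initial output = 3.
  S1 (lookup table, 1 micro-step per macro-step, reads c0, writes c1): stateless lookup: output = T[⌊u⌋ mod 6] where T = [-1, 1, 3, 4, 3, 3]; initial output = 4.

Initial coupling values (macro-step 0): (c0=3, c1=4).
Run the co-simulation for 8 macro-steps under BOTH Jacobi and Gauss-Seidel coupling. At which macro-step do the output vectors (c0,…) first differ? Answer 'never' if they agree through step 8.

first divergence at macro-step: 1

[Jacobi] macro 1: S0 reads c1=4 → after 2×micro: 1; S1 reads c0=3 → after 1×micro: 4 ⇒ (c0=1, c1=4)
[Jacobi] macro 2: S0 reads c1=4 → after 2×micro: 1; S1 reads c0=1 → after 1×micro: 1 ⇒ (c0=1, c1=1)
[Jacobi] macro 3: S0 reads c1=1 → after 2×micro: 1; S1 reads c0=1 → after 1×micro: 1 ⇒ (c0=1, c1=1)
[Jacobi] macro 4: S0 reads c1=1 → after 2×micro: 1; S1 reads c0=1 → after 1×micro: 1 ⇒ (c0=1, c1=1)
[Jacobi] macro 5: S0 reads c1=1 → after 2×micro: 1; S1 reads c0=1 → after 1×micro: 1 ⇒ (c0=1, c1=1)
[Jacobi] macro 6: S0 reads c1=1 → after 2×micro: 1; S1 reads c0=1 → after 1×micro: 1 ⇒ (c0=1, c1=1)
[Jacobi] macro 7: S0 reads c1=1 → after 2×micro: 1; S1 reads c0=1 → after 1×micro: 1 ⇒ (c0=1, c1=1)
[Jacobi] macro 8: S0 reads c1=1 → after 2×micro: 1; S1 reads c0=1 → after 1×micro: 1 ⇒ (c0=1, c1=1)
[Gauss-Seidel] macro 1: S0 reads c1=4 → after 2×micro: 1; S1 reads c0=1 → after 1×micro: 1 ⇒ (c0=1, c1=1)
[Gauss-Seidel] macro 2: S0 reads c1=1 → after 2×micro: 1; S1 reads c0=1 → after 1×micro: 1 ⇒ (c0=1, c1=1)
[Gauss-Seidel] macro 3: S0 reads c1=1 → after 2×micro: 1; S1 reads c0=1 → after 1×micro: 1 ⇒ (c0=1, c1=1)
[Gauss-Seidel] macro 4: S0 reads c1=1 → after 2×micro: 1; S1 reads c0=1 → after 1×micro: 1 ⇒ (c0=1, c1=1)
[Gauss-Seidel] macro 5: S0 reads c1=1 → after 2×micro: 1; S1 reads c0=1 → after 1×micro: 1 ⇒ (c0=1, c1=1)
[Gauss-Seidel] macro 6: S0 reads c1=1 → after 2×micro: 1; S1 reads c0=1 → after 1×micro: 1 ⇒ (c0=1, c1=1)
[Gauss-Seidel] macro 7: S0 reads c1=1 → after 2×micro: 1; S1 reads c0=1 → after 1×micro: 1 ⇒ (c0=1, c1=1)
[Gauss-Seidel] macro 8: S0 reads c1=1 → after 2×micro: 1; S1 reads c0=1 → after 1×micro: 1 ⇒ (c0=1, c1=1)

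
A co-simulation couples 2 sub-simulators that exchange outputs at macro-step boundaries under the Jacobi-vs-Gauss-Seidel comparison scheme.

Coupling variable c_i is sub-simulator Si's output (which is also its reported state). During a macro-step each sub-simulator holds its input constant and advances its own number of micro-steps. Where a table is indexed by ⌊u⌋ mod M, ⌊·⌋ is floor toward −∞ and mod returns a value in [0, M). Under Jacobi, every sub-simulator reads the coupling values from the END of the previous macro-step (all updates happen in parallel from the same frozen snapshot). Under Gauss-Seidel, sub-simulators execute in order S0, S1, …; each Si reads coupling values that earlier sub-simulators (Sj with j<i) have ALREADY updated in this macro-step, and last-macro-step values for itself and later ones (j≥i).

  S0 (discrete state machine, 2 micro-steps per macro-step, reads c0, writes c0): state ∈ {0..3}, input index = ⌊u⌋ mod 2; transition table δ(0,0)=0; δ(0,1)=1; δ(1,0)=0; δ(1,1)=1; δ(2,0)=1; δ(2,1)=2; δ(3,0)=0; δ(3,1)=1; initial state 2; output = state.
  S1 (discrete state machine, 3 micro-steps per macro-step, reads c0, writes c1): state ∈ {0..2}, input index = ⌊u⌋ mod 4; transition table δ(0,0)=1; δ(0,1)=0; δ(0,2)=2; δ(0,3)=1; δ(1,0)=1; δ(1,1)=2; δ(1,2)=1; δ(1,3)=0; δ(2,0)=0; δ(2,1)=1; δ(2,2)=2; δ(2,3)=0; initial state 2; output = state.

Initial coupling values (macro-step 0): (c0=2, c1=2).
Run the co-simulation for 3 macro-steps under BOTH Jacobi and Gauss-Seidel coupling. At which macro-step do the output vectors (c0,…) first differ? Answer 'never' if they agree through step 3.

[Jacobi] macro 1: S0 reads c0=2 → after 2×micro: 0; S1 reads c0=2 → after 3×micro: 2 ⇒ (c0=0, c1=2)
[Jacobi] macro 2: S0 reads c0=0 → after 2×micro: 0; S1 reads c0=0 → after 3×micro: 1 ⇒ (c0=0, c1=1)
[Jacobi] macro 3: S0 reads c0=0 → after 2×micro: 0; S1 reads c0=0 → after 3×micro: 1 ⇒ (c0=0, c1=1)
[Gauss-Seidel] macro 1: S0 reads c0=2 → after 2×micro: 0; S1 reads c0=0 → after 3×micro: 1 ⇒ (c0=0, c1=1)
[Gauss-Seidel] macro 2: S0 reads c0=0 → after 2×micro: 0; S1 reads c0=0 → after 3×micro: 1 ⇒ (c0=0, c1=1)
[Gauss-Seidel] macro 3: S0 reads c0=0 → after 2×micro: 0; S1 reads c0=0 → after 3×micro: 1 ⇒ (c0=0, c1=1)

first divergence at macro-step: 1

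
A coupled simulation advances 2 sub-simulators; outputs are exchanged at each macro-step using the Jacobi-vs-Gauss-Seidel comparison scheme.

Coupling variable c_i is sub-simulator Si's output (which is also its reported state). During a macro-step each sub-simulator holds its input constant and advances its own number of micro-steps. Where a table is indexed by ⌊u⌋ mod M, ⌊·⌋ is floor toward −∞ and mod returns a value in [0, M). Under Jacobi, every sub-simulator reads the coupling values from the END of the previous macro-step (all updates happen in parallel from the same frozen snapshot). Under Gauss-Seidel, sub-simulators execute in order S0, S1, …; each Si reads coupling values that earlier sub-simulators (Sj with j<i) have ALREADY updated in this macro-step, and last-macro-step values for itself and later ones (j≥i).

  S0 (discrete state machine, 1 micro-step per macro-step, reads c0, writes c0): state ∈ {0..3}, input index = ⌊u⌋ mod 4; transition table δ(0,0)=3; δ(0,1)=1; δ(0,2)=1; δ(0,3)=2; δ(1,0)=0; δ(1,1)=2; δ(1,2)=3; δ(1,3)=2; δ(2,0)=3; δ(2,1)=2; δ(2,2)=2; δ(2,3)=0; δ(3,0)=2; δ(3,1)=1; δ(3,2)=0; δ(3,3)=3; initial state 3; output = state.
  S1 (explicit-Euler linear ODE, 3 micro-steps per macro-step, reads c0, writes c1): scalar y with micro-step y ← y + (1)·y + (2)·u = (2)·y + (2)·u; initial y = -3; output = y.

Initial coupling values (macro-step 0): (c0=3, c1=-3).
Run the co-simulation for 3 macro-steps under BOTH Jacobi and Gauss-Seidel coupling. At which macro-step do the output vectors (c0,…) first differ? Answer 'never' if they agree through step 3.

first divergence at macro-step: never

[Jacobi] macro 1: S0 reads c0=3 → after 1×micro: 3; S1 reads c0=3 → after 3×micro: 18 ⇒ (c0=3, c1=18)
[Jacobi] macro 2: S0 reads c0=3 → after 1×micro: 3; S1 reads c0=3 → after 3×micro: 186 ⇒ (c0=3, c1=186)
[Jacobi] macro 3: S0 reads c0=3 → after 1×micro: 3; S1 reads c0=3 → after 3×micro: 1530 ⇒ (c0=3, c1=1530)
[Gauss-Seidel] macro 1: S0 reads c0=3 → after 1×micro: 3; S1 reads c0=3 → after 3×micro: 18 ⇒ (c0=3, c1=18)
[Gauss-Seidel] macro 2: S0 reads c0=3 → after 1×micro: 3; S1 reads c0=3 → after 3×micro: 186 ⇒ (c0=3, c1=186)
[Gauss-Seidel] macro 3: S0 reads c0=3 → after 1×micro: 3; S1 reads c0=3 → after 3×micro: 1530 ⇒ (c0=3, c1=1530)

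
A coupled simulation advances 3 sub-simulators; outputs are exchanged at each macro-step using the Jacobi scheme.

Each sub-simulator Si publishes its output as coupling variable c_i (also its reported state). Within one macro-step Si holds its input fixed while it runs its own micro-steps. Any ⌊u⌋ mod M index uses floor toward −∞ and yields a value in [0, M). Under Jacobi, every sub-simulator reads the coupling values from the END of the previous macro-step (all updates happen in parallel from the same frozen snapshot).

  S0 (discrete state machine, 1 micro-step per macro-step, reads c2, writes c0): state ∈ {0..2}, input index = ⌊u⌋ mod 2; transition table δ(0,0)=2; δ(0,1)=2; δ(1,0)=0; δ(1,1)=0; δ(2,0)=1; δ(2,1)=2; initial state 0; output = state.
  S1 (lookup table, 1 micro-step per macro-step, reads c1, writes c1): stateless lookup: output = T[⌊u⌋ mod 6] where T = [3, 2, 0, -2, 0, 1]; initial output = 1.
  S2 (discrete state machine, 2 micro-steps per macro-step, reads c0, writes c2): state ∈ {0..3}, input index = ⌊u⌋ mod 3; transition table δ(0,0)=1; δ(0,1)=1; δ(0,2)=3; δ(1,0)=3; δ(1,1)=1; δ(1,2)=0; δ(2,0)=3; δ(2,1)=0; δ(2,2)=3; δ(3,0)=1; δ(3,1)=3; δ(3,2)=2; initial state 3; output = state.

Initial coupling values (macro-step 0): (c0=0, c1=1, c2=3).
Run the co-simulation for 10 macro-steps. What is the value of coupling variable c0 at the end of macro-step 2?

c0 at macro-step 2 = 2

macro 1: S0 reads c2=3 → after 1×micro: 2; S1 reads c1=1 → after 1×micro: 2; S2 reads c0=0 → after 2×micro: 3 ⇒ (c0=2, c1=2, c2=3)
macro 2: S0 reads c2=3 → after 1×micro: 2; S1 reads c1=2 → after 1×micro: 0; S2 reads c0=2 → after 2×micro: 3 ⇒ (c0=2, c1=0, c2=3)
macro 3: S0 reads c2=3 → after 1×micro: 2; S1 reads c1=0 → after 1×micro: 3; S2 reads c0=2 → after 2×micro: 3 ⇒ (c0=2, c1=3, c2=3)
macro 4: S0 reads c2=3 → after 1×micro: 2; S1 reads c1=3 → after 1×micro: -2; S2 reads c0=2 → after 2×micro: 3 ⇒ (c0=2, c1=-2, c2=3)
macro 5: S0 reads c2=3 → after 1×micro: 2; S1 reads c1=-2 → after 1×micro: 0; S2 reads c0=2 → after 2×micro: 3 ⇒ (c0=2, c1=0, c2=3)
macro 6: S0 reads c2=3 → after 1×micro: 2; S1 reads c1=0 → after 1×micro: 3; S2 reads c0=2 → after 2×micro: 3 ⇒ (c0=2, c1=3, c2=3)
macro 7: S0 reads c2=3 → after 1×micro: 2; S1 reads c1=3 → after 1×micro: -2; S2 reads c0=2 → after 2×micro: 3 ⇒ (c0=2, c1=-2, c2=3)
macro 8: S0 reads c2=3 → after 1×micro: 2; S1 reads c1=-2 → after 1×micro: 0; S2 reads c0=2 → after 2×micro: 3 ⇒ (c0=2, c1=0, c2=3)
macro 9: S0 reads c2=3 → after 1×micro: 2; S1 reads c1=0 → after 1×micro: 3; S2 reads c0=2 → after 2×micro: 3 ⇒ (c0=2, c1=3, c2=3)
macro 10: S0 reads c2=3 → after 1×micro: 2; S1 reads c1=3 → after 1×micro: -2; S2 reads c0=2 → after 2×micro: 3 ⇒ (c0=2, c1=-2, c2=3)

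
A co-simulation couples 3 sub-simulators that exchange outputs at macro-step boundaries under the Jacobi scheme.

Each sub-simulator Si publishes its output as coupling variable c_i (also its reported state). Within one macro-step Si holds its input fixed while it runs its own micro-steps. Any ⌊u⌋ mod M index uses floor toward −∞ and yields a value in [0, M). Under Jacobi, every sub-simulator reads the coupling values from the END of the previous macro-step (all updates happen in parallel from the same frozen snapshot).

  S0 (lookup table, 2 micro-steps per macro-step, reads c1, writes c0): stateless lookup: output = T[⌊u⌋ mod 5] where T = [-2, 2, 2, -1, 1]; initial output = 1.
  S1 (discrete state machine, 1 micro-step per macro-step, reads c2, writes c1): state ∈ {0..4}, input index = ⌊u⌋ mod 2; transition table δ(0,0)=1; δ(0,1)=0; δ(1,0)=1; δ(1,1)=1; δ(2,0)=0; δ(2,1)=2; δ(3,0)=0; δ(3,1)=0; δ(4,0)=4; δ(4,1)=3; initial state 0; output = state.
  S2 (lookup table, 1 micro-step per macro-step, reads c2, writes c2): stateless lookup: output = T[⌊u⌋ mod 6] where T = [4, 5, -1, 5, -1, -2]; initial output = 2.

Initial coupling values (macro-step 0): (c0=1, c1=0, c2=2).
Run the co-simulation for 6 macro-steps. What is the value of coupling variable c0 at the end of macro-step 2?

macro 1: S0 reads c1=0 → after 2×micro: -2; S1 reads c2=2 → after 1×micro: 1; S2 reads c2=2 → after 1×micro: -1 ⇒ (c0=-2, c1=1, c2=-1)
macro 2: S0 reads c1=1 → after 2×micro: 2; S1 reads c2=-1 → after 1×micro: 1; S2 reads c2=-1 → after 1×micro: -2 ⇒ (c0=2, c1=1, c2=-2)
macro 3: S0 reads c1=1 → after 2×micro: 2; S1 reads c2=-2 → after 1×micro: 1; S2 reads c2=-2 → after 1×micro: -1 ⇒ (c0=2, c1=1, c2=-1)
macro 4: S0 reads c1=1 → after 2×micro: 2; S1 reads c2=-1 → after 1×micro: 1; S2 reads c2=-1 → after 1×micro: -2 ⇒ (c0=2, c1=1, c2=-2)
macro 5: S0 reads c1=1 → after 2×micro: 2; S1 reads c2=-2 → after 1×micro: 1; S2 reads c2=-2 → after 1×micro: -1 ⇒ (c0=2, c1=1, c2=-1)
macro 6: S0 reads c1=1 → after 2×micro: 2; S1 reads c2=-1 → after 1×micro: 1; S2 reads c2=-1 → after 1×micro: -2 ⇒ (c0=2, c1=1, c2=-2)

c0 at macro-step 2 = 2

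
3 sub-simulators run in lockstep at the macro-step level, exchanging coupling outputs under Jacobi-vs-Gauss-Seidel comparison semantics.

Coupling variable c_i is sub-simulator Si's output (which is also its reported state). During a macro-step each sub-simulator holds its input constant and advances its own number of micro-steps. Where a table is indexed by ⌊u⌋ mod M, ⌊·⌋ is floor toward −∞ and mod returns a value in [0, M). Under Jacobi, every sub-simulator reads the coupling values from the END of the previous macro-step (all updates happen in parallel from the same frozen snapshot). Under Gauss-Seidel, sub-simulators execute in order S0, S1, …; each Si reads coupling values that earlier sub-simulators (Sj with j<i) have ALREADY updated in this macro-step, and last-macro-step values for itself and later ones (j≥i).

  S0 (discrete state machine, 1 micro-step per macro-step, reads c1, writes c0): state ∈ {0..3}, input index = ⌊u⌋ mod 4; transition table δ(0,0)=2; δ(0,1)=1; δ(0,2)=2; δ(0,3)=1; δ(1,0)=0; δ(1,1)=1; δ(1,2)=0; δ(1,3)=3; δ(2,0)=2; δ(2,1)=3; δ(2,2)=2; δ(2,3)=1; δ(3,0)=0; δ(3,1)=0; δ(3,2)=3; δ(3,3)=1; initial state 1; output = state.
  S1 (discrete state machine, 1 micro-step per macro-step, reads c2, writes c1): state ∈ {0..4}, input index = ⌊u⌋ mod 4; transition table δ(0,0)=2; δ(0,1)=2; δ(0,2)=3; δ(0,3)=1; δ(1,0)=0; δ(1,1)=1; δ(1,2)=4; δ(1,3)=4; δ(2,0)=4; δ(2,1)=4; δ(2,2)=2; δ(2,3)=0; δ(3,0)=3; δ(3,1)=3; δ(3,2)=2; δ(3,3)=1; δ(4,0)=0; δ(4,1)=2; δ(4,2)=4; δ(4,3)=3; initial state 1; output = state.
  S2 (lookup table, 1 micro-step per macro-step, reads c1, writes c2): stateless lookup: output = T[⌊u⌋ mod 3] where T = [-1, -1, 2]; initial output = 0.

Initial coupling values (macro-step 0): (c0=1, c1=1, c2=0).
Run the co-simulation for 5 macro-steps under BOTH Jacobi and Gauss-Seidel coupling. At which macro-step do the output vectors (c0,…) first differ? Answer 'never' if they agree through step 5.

first divergence at macro-step: never

[Jacobi] macro 1: S0 reads c1=1 → after 1×micro: 1; S1 reads c2=0 → after 1×micro: 0; S2 reads c1=1 → after 1×micro: -1 ⇒ (c0=1, c1=0, c2=-1)
[Jacobi] macro 2: S0 reads c1=0 → after 1×micro: 0; S1 reads c2=-1 → after 1×micro: 1; S2 reads c1=0 → after 1×micro: -1 ⇒ (c0=0, c1=1, c2=-1)
[Jacobi] macro 3: S0 reads c1=1 → after 1×micro: 1; S1 reads c2=-1 → after 1×micro: 4; S2 reads c1=1 → after 1×micro: -1 ⇒ (c0=1, c1=4, c2=-1)
[Jacobi] macro 4: S0 reads c1=4 → after 1×micro: 0; S1 reads c2=-1 → after 1×micro: 3; S2 reads c1=4 → after 1×micro: -1 ⇒ (c0=0, c1=3, c2=-1)
[Jacobi] macro 5: S0 reads c1=3 → after 1×micro: 1; S1 reads c2=-1 → after 1×micro: 1; S2 reads c1=3 → after 1×micro: -1 ⇒ (c0=1, c1=1, c2=-1)
[Gauss-Seidel] macro 1: S0 reads c1=1 → after 1×micro: 1; S1 reads c2=0 → after 1×micro: 0; S2 reads c1=0 → after 1×micro: -1 ⇒ (c0=1, c1=0, c2=-1)
[Gauss-Seidel] macro 2: S0 reads c1=0 → after 1×micro: 0; S1 reads c2=-1 → after 1×micro: 1; S2 reads c1=1 → after 1×micro: -1 ⇒ (c0=0, c1=1, c2=-1)
[Gauss-Seidel] macro 3: S0 reads c1=1 → after 1×micro: 1; S1 reads c2=-1 → after 1×micro: 4; S2 reads c1=4 → after 1×micro: -1 ⇒ (c0=1, c1=4, c2=-1)
[Gauss-Seidel] macro 4: S0 reads c1=4 → after 1×micro: 0; S1 reads c2=-1 → after 1×micro: 3; S2 reads c1=3 → after 1×micro: -1 ⇒ (c0=0, c1=3, c2=-1)
[Gauss-Seidel] macro 5: S0 reads c1=3 → after 1×micro: 1; S1 reads c2=-1 → after 1×micro: 1; S2 reads c1=1 → after 1×micro: -1 ⇒ (c0=1, c1=1, c2=-1)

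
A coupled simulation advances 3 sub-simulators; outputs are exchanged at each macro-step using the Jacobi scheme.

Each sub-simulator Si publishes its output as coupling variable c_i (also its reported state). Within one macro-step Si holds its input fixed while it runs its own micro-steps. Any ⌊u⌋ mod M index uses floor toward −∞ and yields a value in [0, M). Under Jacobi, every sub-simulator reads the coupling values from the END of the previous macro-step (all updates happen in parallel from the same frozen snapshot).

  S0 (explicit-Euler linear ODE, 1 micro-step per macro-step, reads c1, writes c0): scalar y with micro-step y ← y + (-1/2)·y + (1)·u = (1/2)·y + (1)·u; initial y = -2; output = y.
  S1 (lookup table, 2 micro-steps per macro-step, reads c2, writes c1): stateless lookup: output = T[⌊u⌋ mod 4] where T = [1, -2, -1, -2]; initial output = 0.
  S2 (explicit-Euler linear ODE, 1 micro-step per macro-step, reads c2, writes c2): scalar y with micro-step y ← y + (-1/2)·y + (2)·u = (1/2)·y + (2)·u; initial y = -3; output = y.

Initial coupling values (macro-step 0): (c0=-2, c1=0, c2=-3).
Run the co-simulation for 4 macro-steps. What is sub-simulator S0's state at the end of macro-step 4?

S0 state at macro-step 4 = -17/8

macro 1: S0 reads c1=0 → after 1×micro: -1; S1 reads c2=-3 → after 2×micro: -2; S2 reads c2=-3 → after 1×micro: -15/2 ⇒ (c0=-1, c1=-2, c2=-15/2)
macro 2: S0 reads c1=-2 → after 1×micro: -5/2; S1 reads c2=-15/2 → after 2×micro: 1; S2 reads c2=-15/2 → after 1×micro: -75/4 ⇒ (c0=-5/2, c1=1, c2=-75/4)
macro 3: S0 reads c1=1 → after 1×micro: -1/4; S1 reads c2=-75/4 → after 2×micro: -2; S2 reads c2=-75/4 → after 1×micro: -375/8 ⇒ (c0=-1/4, c1=-2, c2=-375/8)
macro 4: S0 reads c1=-2 → after 1×micro: -17/8; S1 reads c2=-375/8 → after 2×micro: -2; S2 reads c2=-375/8 → after 1×micro: -1875/16 ⇒ (c0=-17/8, c1=-2, c2=-1875/16)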